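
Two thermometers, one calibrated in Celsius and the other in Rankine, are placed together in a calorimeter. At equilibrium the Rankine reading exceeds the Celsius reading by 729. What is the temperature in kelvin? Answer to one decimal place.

Let x be the Celsius reading; then the Rankine reading is 1.8·x + 491.67.
(1.8·x + 491.67) - x = 729  ⇒  (0.8)·x = 237.33  ⇒  x = 296.6625°C.
In kelvin: 296.6625 + 273.15 = 569.8 K.

569.8 K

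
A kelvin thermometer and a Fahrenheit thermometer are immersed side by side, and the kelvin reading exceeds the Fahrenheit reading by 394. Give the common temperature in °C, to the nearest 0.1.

-191.1°C

Let x be the kelvin reading; then the Fahrenheit reading is 1.8·x - 459.67.
(1.8·x - 459.67) - x = -394  ⇒  (0.8)·x = 65.67  ⇒  x = 82.0875 K.
In Celsius: 82.0875 - 273.15 = -191.1°C.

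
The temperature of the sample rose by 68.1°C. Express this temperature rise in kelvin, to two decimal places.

Celsius and kelvin degrees are the same size, so the interval is unchanged: 68.10.

68.10 K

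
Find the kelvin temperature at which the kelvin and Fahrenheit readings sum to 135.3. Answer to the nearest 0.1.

212.5 K

Let K be the kelvin reading. The Fahrenheit reading is F = 1.8·K - 459.67.
Require K + F = 135.3: (2.8)·K - 459.67 = 135.3.
K = (135.3 + 459.67) / (2.8) = 212.5.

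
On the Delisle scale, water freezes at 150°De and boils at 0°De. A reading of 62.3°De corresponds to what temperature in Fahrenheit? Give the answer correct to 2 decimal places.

137.24°F

Linear interpolation between the fixed points: C = (62.3 - 150) × 100 / (0 - 150) = 58.4667°C.
Then 58.4667 × 1.8 + 32 = 137.24°F.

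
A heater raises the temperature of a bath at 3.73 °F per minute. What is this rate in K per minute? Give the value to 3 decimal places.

2.072 K/minute

The quantity depends on a temperature interval, so only the ratio of degree sizes applies; the offset between the scales is irrelevant.
A change of 1°F is a change of 5/9 K, so 3.73 × 5/9 = 2.072.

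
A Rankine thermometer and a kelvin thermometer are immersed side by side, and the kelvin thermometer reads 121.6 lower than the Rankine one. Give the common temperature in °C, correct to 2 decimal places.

Let x be the Rankine reading; then the kelvin reading is 5/9·x.
(5/9·x) - x = -121.6  ⇒  (-4/9)·x = -121.6  ⇒  x = 273.6000°R.
In Celsius: (273.6 - 491.67) × 5/9 = -121.15°C.

-121.15°C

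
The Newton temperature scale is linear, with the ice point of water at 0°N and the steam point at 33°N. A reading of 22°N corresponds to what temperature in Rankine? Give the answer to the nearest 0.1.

611.7°R

Linear interpolation between the fixed points: C = (22 - 0) × 100 / (33 - 0) = 66.6667°C.
Then 66.6667 × 1.8 + 491.67 = 611.7°R.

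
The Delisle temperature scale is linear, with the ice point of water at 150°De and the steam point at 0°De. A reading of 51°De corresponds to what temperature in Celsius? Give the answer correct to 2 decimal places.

Linear interpolation between the fixed points: C = (51 - 150) × 100 / (0 - 150) = 66.0000°C.

66.00°C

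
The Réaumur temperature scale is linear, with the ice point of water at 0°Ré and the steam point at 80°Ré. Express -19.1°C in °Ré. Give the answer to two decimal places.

-15.28°Ré

Linearly onto the Réaumur scale: 0 + (-19.1000 / 100) × (80 - 0) = -15.28°Ré.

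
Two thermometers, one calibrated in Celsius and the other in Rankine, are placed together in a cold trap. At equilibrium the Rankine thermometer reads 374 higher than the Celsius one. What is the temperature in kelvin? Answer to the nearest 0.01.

Let x be the Celsius reading; then the Rankine reading is 1.8·x + 491.67.
(1.8·x + 491.67) - x = 374  ⇒  (0.8)·x = -117.67  ⇒  x = -147.0875°C.
In kelvin: -147.0875 + 273.15 = 126.06 K.

126.06 K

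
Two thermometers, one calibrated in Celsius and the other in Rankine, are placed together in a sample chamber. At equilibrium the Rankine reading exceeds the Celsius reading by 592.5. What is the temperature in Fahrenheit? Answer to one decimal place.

Let x be the Celsius reading; then the Rankine reading is 1.8·x + 491.67.
(1.8·x + 491.67) - x = 592.5  ⇒  (0.8)·x = 100.83  ⇒  x = 126.0375°C.
In Fahrenheit: 126.0375 × 1.8 + 32 = 258.9°F.

258.9°F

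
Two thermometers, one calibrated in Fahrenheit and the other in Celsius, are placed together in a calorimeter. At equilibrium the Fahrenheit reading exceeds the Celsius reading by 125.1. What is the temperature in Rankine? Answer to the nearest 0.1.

Let x be the Fahrenheit reading; then the Celsius reading is 5/9·x - 17.7778.
(5/9·x - 17.7778) - x = -125.1  ⇒  (-4/9)·x = -107.322  ⇒  x = 241.4750°F.
In Celsius: (241.475 - 32) × 5/9 = 116.3750°C.
In Rankine: 116.3750 × 1.8 + 491.67 = 701.1°R.

701.1°R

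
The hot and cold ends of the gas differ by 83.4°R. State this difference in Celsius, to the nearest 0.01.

46.33°C

Only the scale ratio 5/9 matters for a change in temperature.
83.4 × 5/9 = 46.33.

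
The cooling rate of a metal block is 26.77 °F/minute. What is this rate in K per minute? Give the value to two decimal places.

14.87 K/minute

Since only a temperature interval is involved, the additive offset between the scales drops out.
A change of 1°F is a change of 5/9 K, so 26.77 × 5/9 = 14.87.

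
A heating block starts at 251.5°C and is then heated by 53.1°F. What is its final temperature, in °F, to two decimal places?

537.80°F

The 53.1°F change is an interval, so only the factor 5/9 applies: +53.1 × 5/9 = +29.5000°C.
Final Celsius temperature: 251.5000 + 29.5000 = 281.0000°C.
In Fahrenheit: 281.0000 × 1.8 + 32 = 537.80°F.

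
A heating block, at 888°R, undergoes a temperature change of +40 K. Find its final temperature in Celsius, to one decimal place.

260.2°C

Initial temperature in Celsius: (888 - 491.67) × 5/9 = 220.1833°C.
The 40 K change is an interval; Kelvin and Celsius degrees are the same size, so ΔC = +40°C.
Final Celsius temperature: 220.1833 + 40.0000 = 260.1833°C.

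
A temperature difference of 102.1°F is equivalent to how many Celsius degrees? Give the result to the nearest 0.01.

Only the scale ratio 5/9 matters for a change in temperature.
102.1 × 5/9 = 56.72.

56.72°C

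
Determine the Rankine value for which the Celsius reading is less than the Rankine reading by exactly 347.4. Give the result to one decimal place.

Let R be the Rankine reading. The Celsius reading is C = 5/9·R - 273.15.
Require C - R = -347.4: (-4/9)·R - 273.15 = -347.4.
R = (-347.4 + 273.15) / (-4/9) = 167.1.

167.1°R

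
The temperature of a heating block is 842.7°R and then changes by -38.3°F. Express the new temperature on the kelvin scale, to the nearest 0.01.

446.89 K

Initial temperature in Celsius: (842.7 - 491.67) × 5/9 = 195.0167°C.
The 38.3°F change is an interval, so only the factor 5/9 applies: -38.3 × 5/9 = -21.2778°C.
Final Celsius temperature: 195.0167 - 21.2778 = 173.7389°C.
In kelvin: 173.7389 + 273.15 = 446.89 K.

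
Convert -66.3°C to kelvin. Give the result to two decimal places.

206.85 K

In kelvin: -66.3000 + 273.15 = 206.85 K.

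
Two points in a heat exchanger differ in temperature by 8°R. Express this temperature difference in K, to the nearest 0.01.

Only the scale ratio 5/9 matters for a change in temperature.
8 × 5/9 = 4.44.

4.44 K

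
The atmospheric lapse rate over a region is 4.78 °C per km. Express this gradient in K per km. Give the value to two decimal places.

Since only a temperature interval is involved, the additive offset between the scales drops out.
A change of 1°C is a change of 1 K, so 4.78 × 1 = 4.78.

4.78 K/km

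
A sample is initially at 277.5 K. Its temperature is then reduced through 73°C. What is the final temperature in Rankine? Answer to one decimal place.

Initial temperature in Celsius: 277.5 - 273.15 = 4.3500°C.
Final Celsius temperature: 4.3500 - 73.0000 = -68.6500°C.
In Rankine: -68.6500 × 1.8 + 491.67 = 368.1°R.

368.1°R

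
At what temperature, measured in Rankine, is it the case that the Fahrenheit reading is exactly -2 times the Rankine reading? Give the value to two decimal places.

Let R be the Rankine reading. The Fahrenheit reading is F = 1·R - 459.67.
Require F = -2·R: 1·R - 459.67 = -2·R.
(3)·R = 459.67  ⇒  R = 153.22.

153.22°R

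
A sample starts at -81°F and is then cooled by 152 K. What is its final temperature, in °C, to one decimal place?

-214.8°C

Initial temperature in Celsius: (-81 - 32) × 5/9 = -62.7778°C.
The 152 K change is an interval; Kelvin and Celsius degrees are the same size, so ΔC = -152°C.
Final Celsius temperature: -62.7778 - 152.0000 = -214.7778°C.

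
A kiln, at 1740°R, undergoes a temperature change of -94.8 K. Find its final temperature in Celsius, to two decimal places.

Initial temperature in Celsius: (1740 - 491.67) × 5/9 = 693.5167°C.
The 94.8 K change is an interval; Kelvin and Celsius degrees are the same size, so ΔC = -94.8°C.
Final Celsius temperature: 693.5167 - 94.8000 = 598.7167°C.

598.72°C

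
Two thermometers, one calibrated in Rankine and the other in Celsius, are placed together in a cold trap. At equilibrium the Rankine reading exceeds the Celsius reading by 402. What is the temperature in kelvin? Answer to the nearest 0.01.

161.06 K

Let x be the Rankine reading; then the Celsius reading is 5/9·x - 273.15.
(5/9·x - 273.15) - x = -402  ⇒  (-4/9)·x = -128.85  ⇒  x = 289.9125°R.
In Celsius: (289.9125 - 491.67) × 5/9 = -112.0875°C.
In kelvin: -112.0875 + 273.15 = 161.06 K.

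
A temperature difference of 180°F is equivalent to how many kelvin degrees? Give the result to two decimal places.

For a temperature interval the offset drops out; only the factor 5/9 applies.
180 × 5/9 = 100.00.

100.00 K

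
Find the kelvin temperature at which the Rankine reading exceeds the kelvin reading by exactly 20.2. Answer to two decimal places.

Let K be the kelvin reading. The Rankine reading is R = 1.8·K.
Require R - K = 20.2: (0.8)·K = 20.2.
K = (20.2) / (0.8) = 25.25.

25.25 K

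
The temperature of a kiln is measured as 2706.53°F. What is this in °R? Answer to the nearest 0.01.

In Celsius: (2706.53 - 32) × 5/9 = 1485.8500°C.
In Rankine: 1485.8500 × 1.8 + 491.67 = 3166.20°R.

3166.20°R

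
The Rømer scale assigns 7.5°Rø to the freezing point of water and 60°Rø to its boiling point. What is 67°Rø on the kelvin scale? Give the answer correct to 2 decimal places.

386.48 K

Linear interpolation between the fixed points: C = (67 - 7.5) × 100 / (60 - 7.5) = 113.3333°C.
Then 113.3333 + 273.15 = 386.48 K.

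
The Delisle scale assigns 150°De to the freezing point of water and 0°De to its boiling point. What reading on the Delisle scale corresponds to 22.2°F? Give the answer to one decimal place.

158.2°De

First in Celsius: (22.2 - 32) × 5/9 = -5.4444°C.
Linearly onto the Delisle scale: 150 + (-5.4444 / 100) × (0 - 150) = 158.2°De.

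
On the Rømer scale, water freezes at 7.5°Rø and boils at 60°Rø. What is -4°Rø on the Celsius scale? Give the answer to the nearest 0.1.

Linear interpolation between the fixed points: C = (-4 - 7.5) × 100 / (60 - 7.5) = -21.9048°C.

-21.9°C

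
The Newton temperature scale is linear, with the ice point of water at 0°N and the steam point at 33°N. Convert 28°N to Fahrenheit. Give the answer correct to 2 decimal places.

184.73°F

Linear interpolation between the fixed points: C = (28 - 0) × 100 / (33 - 0) = 84.8485°C.
Then 84.8485 × 1.8 + 32 = 184.73°F.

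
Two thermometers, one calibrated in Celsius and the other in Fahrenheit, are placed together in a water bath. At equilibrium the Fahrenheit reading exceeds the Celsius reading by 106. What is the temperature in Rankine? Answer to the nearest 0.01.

658.17°R

Let x be the Celsius reading; then the Fahrenheit reading is 1.8·x + 32.
(1.8·x + 32) - x = 106  ⇒  (0.8)·x = 74  ⇒  x = 92.5000°C.
In Rankine: 92.5000 × 1.8 + 491.67 = 658.17°R.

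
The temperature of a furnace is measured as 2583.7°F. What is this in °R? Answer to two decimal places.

3043.37°R

In Celsius: (2583.7 - 32) × 5/9 = 1417.6111°C.
In Rankine: 1417.6111 × 1.8 + 491.67 = 3043.37°R.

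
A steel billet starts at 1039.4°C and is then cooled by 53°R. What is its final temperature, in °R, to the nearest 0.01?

The 53°R change is an interval, so only the factor 5/9 applies: -53 × 5/9 = -29.4444°C.
Final Celsius temperature: 1039.4000 - 29.4444 = 1009.9556°C.
In Rankine: 1009.9556 × 1.8 + 491.67 = 2309.59°R.

2309.59°R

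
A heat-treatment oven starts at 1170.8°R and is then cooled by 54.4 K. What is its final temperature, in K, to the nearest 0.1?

Initial temperature in Celsius: (1170.8 - 491.67) × 5/9 = 377.2944°C.
The 54.4 K change is an interval; Kelvin and Celsius degrees are the same size, so ΔC = -54.4°C.
Final Celsius temperature: 377.2944 - 54.4000 = 322.8944°C.
In kelvin: 322.8944 + 273.15 = 596.0 K.

596.0 K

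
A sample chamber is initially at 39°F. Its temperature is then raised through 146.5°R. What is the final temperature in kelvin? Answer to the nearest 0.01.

358.43 K

Initial temperature in Celsius: (39 - 32) × 5/9 = 3.8889°C.
The 146.5°R change is an interval, so only the factor 5/9 applies: +146.5 × 5/9 = +81.3889°C.
Final Celsius temperature: 3.8889 + 81.3889 = 85.2778°C.
In kelvin: 85.2778 + 273.15 = 358.43 K.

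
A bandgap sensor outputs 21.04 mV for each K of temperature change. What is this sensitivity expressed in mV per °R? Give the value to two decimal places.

11.69 mV per °R

Since only a temperature interval is involved, the additive offset between the scales drops out.
A change of 1°R is a change of 5/9 K, so per °R the value is 21.04 × 5/9 = 11.69.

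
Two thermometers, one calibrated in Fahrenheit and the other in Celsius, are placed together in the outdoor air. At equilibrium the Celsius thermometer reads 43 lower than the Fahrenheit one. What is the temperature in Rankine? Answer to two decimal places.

Let x be the Fahrenheit reading; then the Celsius reading is 5/9·x - 17.7778.
(5/9·x - 17.7778) - x = -43  ⇒  (-4/9)·x = -25.2222  ⇒  x = 56.7500°F.
In Celsius: (56.75 - 32) × 5/9 = 13.7500°C.
In Rankine: 13.7500 × 1.8 + 491.67 = 516.42°R.

516.42°R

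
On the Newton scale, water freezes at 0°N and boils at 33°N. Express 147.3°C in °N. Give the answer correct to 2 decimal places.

Linearly onto the Newton scale: 0 + (147.3000 / 100) × (33 - 0) = 48.61°N.

48.61°N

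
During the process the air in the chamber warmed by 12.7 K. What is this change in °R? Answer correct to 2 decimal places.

22.86°R

For a temperature interval the offset drops out; only the factor 1.8 applies.
12.7 × 1.8 = 22.86.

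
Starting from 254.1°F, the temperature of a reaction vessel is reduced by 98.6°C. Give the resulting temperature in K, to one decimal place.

Initial temperature in Celsius: (254.1 - 32) × 5/9 = 123.3889°C.
Final Celsius temperature: 123.3889 - 98.6000 = 24.7889°C.
In kelvin: 24.7889 + 273.15 = 297.9 K.

297.9 K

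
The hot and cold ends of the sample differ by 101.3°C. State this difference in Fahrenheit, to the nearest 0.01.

182.34°F

Only the scale ratio 1.8 matters for a change in temperature.
101.3 × 1.8 = 182.34.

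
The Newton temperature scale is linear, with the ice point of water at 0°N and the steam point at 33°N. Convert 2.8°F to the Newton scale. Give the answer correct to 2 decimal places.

First in Celsius: (2.8 - 32) × 5/9 = -16.2222°C.
Linearly onto the Newton scale: 0 + (-16.2222 / 100) × (33 - 0) = -5.35°N.

-5.35°N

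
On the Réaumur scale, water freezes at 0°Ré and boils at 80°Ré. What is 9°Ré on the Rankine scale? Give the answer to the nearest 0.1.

511.9°R

Linear interpolation between the fixed points: C = (9 - 0) × 100 / (80 - 0) = 11.2500°C.
Then 11.2500 × 1.8 + 491.67 = 511.9°R.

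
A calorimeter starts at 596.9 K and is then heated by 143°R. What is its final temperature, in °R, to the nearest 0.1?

1217.4°R

Initial temperature in Celsius: 596.9 - 273.15 = 323.7500°C.
The 143°R change is an interval, so only the factor 5/9 applies: +143 × 5/9 = +79.4444°C.
Final Celsius temperature: 323.7500 + 79.4444 = 403.1944°C.
In Rankine: 403.1944 × 1.8 + 491.67 = 1217.4°R.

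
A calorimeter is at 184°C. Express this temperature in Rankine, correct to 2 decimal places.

In Rankine: 184.0000 × 1.8 + 491.67 = 822.87°R.

822.87°R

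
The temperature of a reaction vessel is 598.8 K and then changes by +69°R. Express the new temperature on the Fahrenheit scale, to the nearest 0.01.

687.17°F

Initial temperature in Celsius: 598.8 - 273.15 = 325.6500°C.
The 69°R change is an interval, so only the factor 5/9 applies: +69 × 5/9 = +38.3333°C.
Final Celsius temperature: 325.6500 + 38.3333 = 363.9833°C.
In Fahrenheit: 363.9833 × 1.8 + 32 = 687.17°F.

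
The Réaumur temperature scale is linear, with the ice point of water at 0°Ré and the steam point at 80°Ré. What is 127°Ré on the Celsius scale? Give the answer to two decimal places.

Linear interpolation between the fixed points: C = (127 - 0) × 100 / (80 - 0) = 158.7500°C.

158.75°C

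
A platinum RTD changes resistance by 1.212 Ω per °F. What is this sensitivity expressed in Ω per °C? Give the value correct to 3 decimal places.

2.182 Ω per °C

The quantity depends on a temperature interval, so only the ratio of degree sizes applies; the offset between the scales is irrelevant.
A change of 1°C is a change of 1.8°F, so per °C the value is 1.212 × 1.8 = 2.182.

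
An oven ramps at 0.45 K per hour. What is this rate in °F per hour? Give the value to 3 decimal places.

0.810 °F/hour

Since only a temperature interval is involved, the additive offset between the scales drops out.
A change of 1 K is a change of 1.8°F, so 0.45 × 1.8 = 0.810.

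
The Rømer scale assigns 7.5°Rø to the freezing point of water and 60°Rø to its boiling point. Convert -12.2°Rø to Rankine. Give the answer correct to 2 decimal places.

424.13°R

Linear interpolation between the fixed points: C = (-12.2 - 7.5) × 100 / (60 - 7.5) = -37.5238°C.
Then -37.5238 × 1.8 + 491.67 = 424.13°R.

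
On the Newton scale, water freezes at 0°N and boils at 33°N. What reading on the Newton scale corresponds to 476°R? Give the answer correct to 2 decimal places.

First in Celsius: (476 - 491.67) × 5/9 = -8.7056°C.
Linearly onto the Newton scale: 0 + (-8.7056 / 100) × (33 - 0) = -2.87°N.

-2.87°N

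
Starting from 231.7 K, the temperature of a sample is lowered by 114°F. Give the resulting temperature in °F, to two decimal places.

Initial temperature in Celsius: 231.7 - 273.15 = -41.4500°C.
The 114°F change is an interval, so only the factor 5/9 applies: -114 × 5/9 = -63.3333°C.
Final Celsius temperature: -41.4500 - 63.3333 = -104.7833°C.
In Fahrenheit: -104.7833 × 1.8 + 32 = -156.61°F.

-156.61°F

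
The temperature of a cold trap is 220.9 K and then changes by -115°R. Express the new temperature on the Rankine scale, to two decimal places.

Initial temperature in Celsius: 220.9 - 273.15 = -52.2500°C.
The 115°R change is an interval, so only the factor 5/9 applies: -115 × 5/9 = -63.8889°C.
Final Celsius temperature: -52.2500 - 63.8889 = -116.1389°C.
In Rankine: -116.1389 × 1.8 + 491.67 = 282.62°R.

282.62°R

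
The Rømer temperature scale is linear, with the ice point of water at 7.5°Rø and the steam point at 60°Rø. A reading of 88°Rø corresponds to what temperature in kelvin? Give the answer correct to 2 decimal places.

Linear interpolation between the fixed points: C = (88 - 7.5) × 100 / (60 - 7.5) = 153.3333°C.
Then 153.3333 + 273.15 = 426.48 K.

426.48 K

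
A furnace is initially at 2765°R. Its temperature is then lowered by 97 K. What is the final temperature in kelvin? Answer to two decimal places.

Initial temperature in Celsius: (2765 - 491.67) × 5/9 = 1262.9611°C.
The 97 K change is an interval; Kelvin and Celsius degrees are the same size, so ΔC = -97°C.
Final Celsius temperature: 1262.9611 - 97.0000 = 1165.9611°C.
In kelvin: 1165.9611 + 273.15 = 1439.11 K.

1439.11 K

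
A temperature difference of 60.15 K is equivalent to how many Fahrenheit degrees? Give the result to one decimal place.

An interval of 1 K corresponds to 1.8°F.
60.15 × 1.8 = 108.3.

108.3°F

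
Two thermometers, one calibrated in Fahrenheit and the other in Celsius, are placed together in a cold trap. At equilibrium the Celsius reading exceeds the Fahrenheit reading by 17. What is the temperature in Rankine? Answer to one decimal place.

Let x be the Fahrenheit reading; then the Celsius reading is 5/9·x - 17.7778.
(5/9·x - 17.7778) - x = 17  ⇒  (-4/9)·x = 34.7778  ⇒  x = -78.2500°F.
In Celsius: (-78.25 - 32) × 5/9 = -61.2500°C.
In Rankine: -61.2500 × 1.8 + 491.67 = 381.4°R.

381.4°R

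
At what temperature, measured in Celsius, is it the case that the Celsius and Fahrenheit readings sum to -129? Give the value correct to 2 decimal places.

Let C be the Celsius reading. The Fahrenheit reading is F = 1.8·C + 32.
Require C + F = -129: (2.8)·C + 32 = -129.
C = (-129 - 32) / (2.8) = -57.50.

-57.50°C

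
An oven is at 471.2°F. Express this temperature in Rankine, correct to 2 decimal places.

In Celsius: (471.2 - 32) × 5/9 = 244.0000°C.
In Rankine: 244.0000 × 1.8 + 491.67 = 930.87°R.

930.87°R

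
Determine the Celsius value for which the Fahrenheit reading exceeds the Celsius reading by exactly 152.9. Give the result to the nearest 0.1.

Let C be the Celsius reading. The Fahrenheit reading is F = 1.8·C + 32.
Require F - C = 152.9: (0.8)·C + 32 = 152.9.
C = (152.9 - 32) / (0.8) = 151.1.

151.1°C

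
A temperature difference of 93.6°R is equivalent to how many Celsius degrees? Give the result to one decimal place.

An interval of 1°R corresponds to 5/9°C.
93.6 × 5/9 = 52.0.

52.0°C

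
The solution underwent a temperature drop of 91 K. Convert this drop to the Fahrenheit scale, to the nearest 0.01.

For a temperature interval the offset drops out; only the factor 1.8 applies.
91 × 1.8 = 163.80.

163.80°F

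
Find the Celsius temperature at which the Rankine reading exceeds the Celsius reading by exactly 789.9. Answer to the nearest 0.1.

372.8°C

Let C be the Celsius reading. The Rankine reading is R = 1.8·C + 491.67.
Require R - C = 789.9: (0.8)·C + 491.67 = 789.9.
C = (789.9 - 491.67) / (0.8) = 372.8.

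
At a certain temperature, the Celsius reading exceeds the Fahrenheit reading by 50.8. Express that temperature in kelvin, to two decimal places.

Let x be the Celsius reading; then the Fahrenheit reading is 1.8·x + 32.
(1.8·x + 32) - x = -50.8  ⇒  (0.8)·x = -82.8  ⇒  x = -103.5000°C.
In kelvin: -103.5000 + 273.15 = 169.65 K.

169.65 K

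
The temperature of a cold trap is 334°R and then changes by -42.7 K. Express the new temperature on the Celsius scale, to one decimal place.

-130.3°C

Initial temperature in Celsius: (334 - 491.67) × 5/9 = -87.5944°C.
The 42.7 K change is an interval; Kelvin and Celsius degrees are the same size, so ΔC = -42.7°C.
Final Celsius temperature: -87.5944 - 42.7000 = -130.2944°C.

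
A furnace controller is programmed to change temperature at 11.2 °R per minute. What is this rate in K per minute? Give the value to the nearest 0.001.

6.222 K/minute

The quantity depends on a temperature interval, so only the ratio of degree sizes applies; the offset between the scales is irrelevant.
A change of 1°R is a change of 5/9 K, so 11.2 × 5/9 = 6.222.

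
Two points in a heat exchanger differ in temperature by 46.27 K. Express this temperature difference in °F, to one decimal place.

83.3°F

For a temperature interval the offset drops out; only the factor 1.8 applies.
46.27 × 1.8 = 83.3.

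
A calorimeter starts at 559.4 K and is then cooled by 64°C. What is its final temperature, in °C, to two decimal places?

Initial temperature in Celsius: 559.4 - 273.15 = 286.2500°C.
Final Celsius temperature: 286.2500 - 64.0000 = 222.2500°C.

222.25°C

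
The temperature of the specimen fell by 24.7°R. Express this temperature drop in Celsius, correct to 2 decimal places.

13.72°C

For a temperature interval the offset drops out; only the factor 5/9 applies.
24.7 × 5/9 = 13.72.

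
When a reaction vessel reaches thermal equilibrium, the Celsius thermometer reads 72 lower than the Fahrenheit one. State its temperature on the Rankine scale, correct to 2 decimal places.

Let x be the Fahrenheit reading; then the Celsius reading is 5/9·x - 17.7778.
(5/9·x - 17.7778) - x = -72  ⇒  (-4/9)·x = -54.2222  ⇒  x = 122.0000°F.
In Celsius: (122 - 32) × 5/9 = 50.0000°C.
In Rankine: 50.0000 × 1.8 + 491.67 = 581.67°R.

581.67°R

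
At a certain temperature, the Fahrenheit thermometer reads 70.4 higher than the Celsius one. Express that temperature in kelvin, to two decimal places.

Let x be the Celsius reading; then the Fahrenheit reading is 1.8·x + 32.
(1.8·x + 32) - x = 70.4  ⇒  (0.8)·x = 38.4  ⇒  x = 48.0000°C.
In kelvin: 48.0000 + 273.15 = 321.15 K.

321.15 K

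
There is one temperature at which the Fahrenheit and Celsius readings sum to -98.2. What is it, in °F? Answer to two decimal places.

Let F be the Fahrenheit reading. The Celsius reading is C = 5/9·F - 17.7778.
Require F + C = -98.2: (14/9)·F - 17.7778 = -98.2.
F = (-98.2 + 17.7778) / (14/9) = -51.70.

-51.70°F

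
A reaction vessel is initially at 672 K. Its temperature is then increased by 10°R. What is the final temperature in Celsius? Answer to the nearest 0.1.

Initial temperature in Celsius: 672 - 273.15 = 398.8500°C.
The 10°R change is an interval, so only the factor 5/9 applies: +10 × 5/9 = +5.5556°C.
Final Celsius temperature: 398.8500 + 5.5556 = 404.4056°C.

404.4°C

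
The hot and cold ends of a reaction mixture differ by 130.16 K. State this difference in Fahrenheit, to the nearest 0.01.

234.29°F

An interval of 1 K corresponds to 1.8°F.
130.16 × 1.8 = 234.29.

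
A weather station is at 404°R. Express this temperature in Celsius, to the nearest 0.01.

-48.71°C

In Celsius: (404 - 491.67) × 5/9 = -48.7056°C.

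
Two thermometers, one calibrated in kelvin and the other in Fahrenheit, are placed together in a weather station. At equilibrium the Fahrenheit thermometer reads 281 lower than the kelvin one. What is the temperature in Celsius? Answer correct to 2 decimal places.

-49.81°C

Let x be the kelvin reading; then the Fahrenheit reading is 1.8·x - 459.67.
(1.8·x - 459.67) - x = -281  ⇒  (0.8)·x = 178.67  ⇒  x = 223.3375 K.
In Celsius: 223.3375 - 273.15 = -49.81°C.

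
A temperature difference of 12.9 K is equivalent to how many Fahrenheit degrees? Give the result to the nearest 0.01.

23.22°F

For a temperature interval the offset drops out; only the factor 1.8 applies.
12.9 × 1.8 = 23.22.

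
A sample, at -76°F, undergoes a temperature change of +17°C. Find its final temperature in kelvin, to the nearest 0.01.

230.15 K

Initial temperature in Celsius: (-76 - 32) × 5/9 = -60.0000°C.
Final Celsius temperature: -60.0000 + 17.0000 = -43.0000°C.
In kelvin: -43.0000 + 273.15 = 230.15 K.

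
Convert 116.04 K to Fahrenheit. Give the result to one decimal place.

-250.8°F

In Celsius: 116.04 - 273.15 = -157.1100°C.
In Fahrenheit: -157.1100 × 1.8 + 32 = -250.8°F.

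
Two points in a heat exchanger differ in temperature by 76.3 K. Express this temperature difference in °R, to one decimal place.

An interval of 1 K corresponds to 1.8°R.
76.3 × 1.8 = 137.3.

137.3°R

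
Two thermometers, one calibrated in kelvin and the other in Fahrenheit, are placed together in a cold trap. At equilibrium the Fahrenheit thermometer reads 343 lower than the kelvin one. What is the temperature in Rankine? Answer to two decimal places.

Let x be the kelvin reading; then the Fahrenheit reading is 1.8·x - 459.67.
(1.8·x - 459.67) - x = -343  ⇒  (0.8)·x = 116.67  ⇒  x = 145.8375 K.
In Celsius: 145.8375 - 273.15 = -127.3125°C.
In Rankine: -127.3125 × 1.8 + 491.67 = 262.51°R.

262.51°R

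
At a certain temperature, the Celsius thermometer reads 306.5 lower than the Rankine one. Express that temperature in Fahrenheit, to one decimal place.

-384.6°F

Let x be the Rankine reading; then the Celsius reading is 5/9·x - 273.15.
(5/9·x - 273.15) - x = -306.5  ⇒  (-4/9)·x = -33.35  ⇒  x = 75.0375°R.
In Celsius: (75.0375 - 491.67) × 5/9 = -231.4625°C.
In Fahrenheit: -231.4625 × 1.8 + 32 = -384.6°F.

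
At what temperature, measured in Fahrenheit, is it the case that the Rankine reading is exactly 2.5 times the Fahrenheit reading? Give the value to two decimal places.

Let F be the Fahrenheit reading. The Rankine reading is R = 1·F + 459.67.
Require R = 2.5·F: 1·F + 459.67 = 2.5·F.
(-1.5)·F = -459.67  ⇒  F = 306.45.

306.45°F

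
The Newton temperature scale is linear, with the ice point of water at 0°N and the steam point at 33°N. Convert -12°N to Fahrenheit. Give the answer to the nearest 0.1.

Linear interpolation between the fixed points: C = (-12 - 0) × 100 / (33 - 0) = -36.3636°C.
Then -36.3636 × 1.8 + 32 = -33.5°F.

-33.5°F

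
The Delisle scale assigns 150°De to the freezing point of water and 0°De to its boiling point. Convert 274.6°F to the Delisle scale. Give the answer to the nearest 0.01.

-52.17°De

First in Celsius: (274.6 - 32) × 5/9 = 134.7778°C.
Linearly onto the Delisle scale: 150 + (134.7778 / 100) × (0 - 150) = -52.17°De.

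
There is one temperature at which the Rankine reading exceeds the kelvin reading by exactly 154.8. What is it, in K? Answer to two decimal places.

Let K be the kelvin reading. The Rankine reading is R = 1.8·K.
Require R - K = 154.8: (0.8)·K = 154.8.
K = (154.8) / (0.8) = 193.50.

193.50 K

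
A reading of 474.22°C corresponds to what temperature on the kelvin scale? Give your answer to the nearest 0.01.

In kelvin: 474.2200 + 273.15 = 747.37 K.

747.37 K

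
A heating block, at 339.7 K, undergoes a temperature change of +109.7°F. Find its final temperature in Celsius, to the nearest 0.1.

Initial temperature in Celsius: 339.7 - 273.15 = 66.5500°C.
The 109.7°F change is an interval, so only the factor 5/9 applies: +109.7 × 5/9 = +60.9444°C.
Final Celsius temperature: 66.5500 + 60.9444 = 127.4944°C.

127.5°C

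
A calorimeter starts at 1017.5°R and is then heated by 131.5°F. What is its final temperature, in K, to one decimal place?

638.3 K

Initial temperature in Celsius: (1017.5 - 491.67) × 5/9 = 292.1278°C.
The 131.5°F change is an interval, so only the factor 5/9 applies: +131.5 × 5/9 = +73.0556°C.
Final Celsius temperature: 292.1278 + 73.0556 = 365.1833°C.
In kelvin: 365.1833 + 273.15 = 638.3 K.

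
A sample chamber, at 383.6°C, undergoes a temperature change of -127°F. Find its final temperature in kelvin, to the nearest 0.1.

586.2 K

The 127°F change is an interval, so only the factor 5/9 applies: -127 × 5/9 = -70.5556°C.
Final Celsius temperature: 383.6000 - 70.5556 = 313.0444°C.
In kelvin: 313.0444 + 273.15 = 586.2 K.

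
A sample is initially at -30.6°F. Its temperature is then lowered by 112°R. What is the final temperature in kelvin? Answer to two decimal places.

176.15 K

Initial temperature in Celsius: (-30.6 - 32) × 5/9 = -34.7778°C.
The 112°R change is an interval, so only the factor 5/9 applies: -112 × 5/9 = -62.2222°C.
Final Celsius temperature: -34.7778 - 62.2222 = -97.0000°C.
In kelvin: -97.0000 + 273.15 = 176.15 K.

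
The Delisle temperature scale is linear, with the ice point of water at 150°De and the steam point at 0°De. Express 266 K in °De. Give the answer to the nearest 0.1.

First in Celsius: 266 - 273.15 = -7.1500°C.
Linearly onto the Delisle scale: 150 + (-7.1500 / 100) × (0 - 150) = 160.7°De.

160.7°De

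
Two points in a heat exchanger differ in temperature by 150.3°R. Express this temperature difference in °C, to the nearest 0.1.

Only the scale ratio 5/9 matters for a change in temperature.
150.3 × 5/9 = 83.5.

83.5°C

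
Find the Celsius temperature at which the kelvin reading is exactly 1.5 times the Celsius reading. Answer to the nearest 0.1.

546.3°C

Let C be the Celsius reading. The kelvin reading is K = 1·C + 273.15.
Require K = 1.5·C: 1·C + 273.15 = 1.5·C.
(-0.5)·C = -273.15  ⇒  C = 546.3.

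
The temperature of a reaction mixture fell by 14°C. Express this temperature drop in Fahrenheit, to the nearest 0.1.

25.2°F

Only the scale ratio 1.8 matters for a change in temperature.
14 × 1.8 = 25.2.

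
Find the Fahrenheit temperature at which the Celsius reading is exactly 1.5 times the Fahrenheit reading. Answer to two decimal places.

Let F be the Fahrenheit reading. The Celsius reading is C = 5/9·F - 17.7778.
Require C = 1.5·F: 5/9·F - 17.7778 = 1.5·F.
(-17/18)·F = 17.7778  ⇒  F = -18.82.

-18.82°F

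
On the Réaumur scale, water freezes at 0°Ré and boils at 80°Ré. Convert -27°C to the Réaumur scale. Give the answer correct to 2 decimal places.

Linearly onto the Réaumur scale: 0 + (-27.0000 / 100) × (80 - 0) = -21.60°Ré.

-21.60°Ré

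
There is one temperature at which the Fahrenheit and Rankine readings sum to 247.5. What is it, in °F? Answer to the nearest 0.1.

Let F be the Fahrenheit reading. The Rankine reading is R = 1·F + 459.67.
Require F + R = 247.5: (2)·F + 459.67 = 247.5.
F = (247.5 - 459.67) / (2) = -106.1.

-106.1°F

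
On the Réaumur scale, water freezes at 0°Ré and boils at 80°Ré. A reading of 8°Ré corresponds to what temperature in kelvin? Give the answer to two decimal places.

Linear interpolation between the fixed points: C = (8 - 0) × 100 / (80 - 0) = 10.0000°C.
Then 10.0000 + 273.15 = 283.15 K.

283.15 K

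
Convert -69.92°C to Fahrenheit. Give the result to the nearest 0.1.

In Fahrenheit: -69.9200 × 1.8 + 32 = -93.9°F.

-93.9°F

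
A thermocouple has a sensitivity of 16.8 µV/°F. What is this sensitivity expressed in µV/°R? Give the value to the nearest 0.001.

16.800 µV/°R

The quantity depends on a temperature interval, so only the ratio of degree sizes applies; the offset between the scales is irrelevant.
A change of 1°R is a change of 1°F, so per °R the value is 16.8 × 1 = 16.800.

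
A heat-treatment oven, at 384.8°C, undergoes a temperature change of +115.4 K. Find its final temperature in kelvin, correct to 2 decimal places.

The 115.4 K change is an interval; Kelvin and Celsius degrees are the same size, so ΔC = +115.4°C.
Final Celsius temperature: 384.8000 + 115.4000 = 500.2000°C.
In kelvin: 500.2000 + 273.15 = 773.35 K.

773.35 K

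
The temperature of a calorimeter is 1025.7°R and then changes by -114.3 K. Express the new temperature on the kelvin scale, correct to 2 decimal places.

Initial temperature in Celsius: (1025.7 - 491.67) × 5/9 = 296.6833°C.
The 114.3 K change is an interval; Kelvin and Celsius degrees are the same size, so ΔC = -114.3°C.
Final Celsius temperature: 296.6833 - 114.3000 = 182.3833°C.
In kelvin: 182.3833 + 273.15 = 455.53 K.

455.53 K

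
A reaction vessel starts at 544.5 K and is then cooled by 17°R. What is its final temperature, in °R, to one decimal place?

963.1°R

Initial temperature in Celsius: 544.5 - 273.15 = 271.3500°C.
The 17°R change is an interval, so only the factor 5/9 applies: -17 × 5/9 = -9.4444°C.
Final Celsius temperature: 271.3500 - 9.4444 = 261.9056°C.
In Rankine: 261.9056 × 1.8 + 491.67 = 963.1°R.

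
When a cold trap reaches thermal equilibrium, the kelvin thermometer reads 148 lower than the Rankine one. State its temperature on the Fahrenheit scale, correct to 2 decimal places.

Let x be the Rankine reading; then the kelvin reading is 5/9·x.
(5/9·x) - x = -148  ⇒  (-4/9)·x = -148  ⇒  x = 333.0000°R.
In Celsius: (333 - 491.67) × 5/9 = -88.1500°C.
In Fahrenheit: -88.1500 × 1.8 + 32 = -126.67°F.

-126.67°F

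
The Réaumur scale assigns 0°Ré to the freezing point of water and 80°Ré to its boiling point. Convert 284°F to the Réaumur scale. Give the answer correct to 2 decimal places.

112.00°Ré

First in Celsius: (284 - 32) × 5/9 = 140.0000°C.
Linearly onto the Réaumur scale: 0 + (140.0000 / 100) × (80 - 0) = 112.00°Ré.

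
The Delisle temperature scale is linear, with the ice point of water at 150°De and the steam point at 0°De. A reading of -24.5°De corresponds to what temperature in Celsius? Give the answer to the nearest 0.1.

116.3°C

Linear interpolation between the fixed points: C = (-24.5 - 150) × 100 / (0 - 150) = 116.3333°C.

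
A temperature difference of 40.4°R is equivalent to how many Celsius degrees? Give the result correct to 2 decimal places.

Only the scale ratio 5/9 matters for a change in temperature.
40.4 × 5/9 = 22.44.

22.44°C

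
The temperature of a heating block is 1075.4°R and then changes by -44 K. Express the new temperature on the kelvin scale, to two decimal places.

Initial temperature in Celsius: (1075.4 - 491.67) × 5/9 = 324.2944°C.
The 44 K change is an interval; Kelvin and Celsius degrees are the same size, so ΔC = -44°C.
Final Celsius temperature: 324.2944 - 44.0000 = 280.2944°C.
In kelvin: 280.2944 + 273.15 = 553.44 K.

553.44 K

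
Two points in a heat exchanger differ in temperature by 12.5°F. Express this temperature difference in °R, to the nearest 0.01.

12.50°R

Fahrenheit and Rankine degrees are the same size, so the interval is unchanged: 12.50.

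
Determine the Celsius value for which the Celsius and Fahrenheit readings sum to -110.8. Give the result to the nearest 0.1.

-51.0°C

Let C be the Celsius reading. The Fahrenheit reading is F = 1.8·C + 32.
Require C + F = -110.8: (2.8)·C + 32 = -110.8.
C = (-110.8 - 32) / (2.8) = -51.0.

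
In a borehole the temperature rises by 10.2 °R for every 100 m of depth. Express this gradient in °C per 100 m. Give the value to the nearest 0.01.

5.67 °C/100 m

The quantity depends on a temperature interval, so only the ratio of degree sizes applies; the offset between the scales is irrelevant.
A change of 1°R is a change of 5/9°C, so 10.2 × 5/9 = 5.67.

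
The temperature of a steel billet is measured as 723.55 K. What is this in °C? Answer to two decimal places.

450.40°C

In Celsius: 723.55 - 273.15 = 450.4000°C.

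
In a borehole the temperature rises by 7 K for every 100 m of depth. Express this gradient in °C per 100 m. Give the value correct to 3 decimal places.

7.000 °C/100 m

The quantity depends on a temperature interval, so only the ratio of degree sizes applies; the offset between the scales is irrelevant.
A change of 1 K is a change of 1°C, so 7 × 1 = 7.000.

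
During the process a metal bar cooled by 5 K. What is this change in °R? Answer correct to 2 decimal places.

For a temperature interval the offset drops out; only the factor 1.8 applies.
5 × 1.8 = 9.00.

9.00°R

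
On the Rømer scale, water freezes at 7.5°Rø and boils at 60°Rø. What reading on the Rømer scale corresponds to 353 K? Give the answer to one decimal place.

First in Celsius: 353 - 273.15 = 79.8500°C.
Linearly onto the Rømer scale: 7.5 + (79.8500 / 100) × (60 - 7.5) = 49.4°Rø.

49.4°Rø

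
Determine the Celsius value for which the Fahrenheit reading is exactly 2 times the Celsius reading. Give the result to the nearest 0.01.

Let C be the Celsius reading. The Fahrenheit reading is F = 1.8·C + 32.
Require F = 2·C: 1.8·C + 32 = 2·C.
(-0.2)·C = -32  ⇒  C = 160.00.

160.00°C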